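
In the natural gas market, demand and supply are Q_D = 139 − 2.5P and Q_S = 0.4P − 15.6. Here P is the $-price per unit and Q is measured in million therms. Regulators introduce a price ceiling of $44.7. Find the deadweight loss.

In inverse form: demand P = 55.6 − 0.4Q, supply P = 39 + 2.5Q.
Competitive equilibrium: 55.6 − 0.4Q = 39 + 2.5Q → Q* = 5.7241, P* = 53.3103.
At the ceiling P = 44.7, quantity supplied = (44.7 − 39)/2.5 = 2.28.
Willingness to pay at Q' = 2.28: 55.6 − 0.4·2.28 = 54.688.
ΔQ = 5.7241 − 2.28 = 3.4441; wedge = 54.688 − 44.7 = 9.988.
DWL = ½ × 3.4441 × 9.988 = $17.20 million.

$17.20 million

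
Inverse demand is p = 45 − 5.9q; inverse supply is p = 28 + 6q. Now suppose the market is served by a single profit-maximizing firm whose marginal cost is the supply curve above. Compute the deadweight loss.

1.33

Competitive equilibrium: 45 − 5.9q = 28 + 6q → q* = 1.4286, p* = 36.5714.
Marginal revenue: MR = 45 − 11.8q. Set MR = MC: 45 − 11.8q = 28 + 6q → q_m = 0.9551.
Price p_m = 45 − 5.9·0.9551 = 39.3649; MC(q_m) = 28 + 6·0.9551 = 33.7306.
Competitive q* = 1.4286, so Δq = 0.4735; wedge = 39.3649 − 33.7306 = 5.6343.
DWL = ½ × 0.4735 × 5.6343 = 1.33.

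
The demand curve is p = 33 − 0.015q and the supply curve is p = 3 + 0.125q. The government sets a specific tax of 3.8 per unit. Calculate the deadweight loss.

51.57

Competitive equilibrium: 33 − 0.015q = 3 + 0.125q → q* = 214.2857, p* = 29.7857.
With the tax, the buyer price exceeds the seller price by 3.8: (33 − 0.015q) − (3 + 0.125q) = 3.8 → q' = 187.1429.
Δq = 214.2857 − 187.1429 = 27.1428; the wedge equals the tax, 3.8.
Deadweight loss = ½ × 27.1428 × 3.8 = 51.57.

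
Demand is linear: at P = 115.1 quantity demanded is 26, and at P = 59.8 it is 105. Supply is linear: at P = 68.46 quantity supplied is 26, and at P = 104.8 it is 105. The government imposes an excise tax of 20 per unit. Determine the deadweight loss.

172.41

Demand slope = (59.8 − 115.1)/(105 − 26) = −0.7, so P = 133.3 − 0.7Q.
Supply slope = (104.8 − 68.46)/(105 − 26) = 0.46, so P = 56.5 + 0.46Q.
Competitive equilibrium: 133.3 − 0.7Q = 56.5 + 0.46Q → Q* = 66.2069, P* = 86.9552.
With the tax, the buyer price exceeds the seller price by 20: (133.3 − 0.7Q) − (56.5 + 0.46Q) = 20 → Q' = 48.9655.
ΔQ = 66.2069 − 48.9655 = 17.2414; the wedge equals the tax, 20.
The triangle = ½ × 17.2414 × 20 = 172.41.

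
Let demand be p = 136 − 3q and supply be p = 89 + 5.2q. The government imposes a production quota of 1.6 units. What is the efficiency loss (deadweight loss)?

69.99

Competitive equilibrium: 136 − 3q = 89 + 5.2q → q* = 5.7317, p* = 118.8049.
At q = 1.6: demand price = 136 − 3·1.6 = 131.2; supply price = 89 + 5.2·1.6 = 97.32.
Δq = 5.7317 − 1.6 = 4.1317; wedge = 131.2 − 97.32 = 33.88.
DWL = ½ × 4.1317 × 33.88 = 69.99.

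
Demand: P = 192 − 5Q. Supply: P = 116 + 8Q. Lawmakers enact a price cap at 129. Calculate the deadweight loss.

Competitive equilibrium: 192 − 5Q = 116 + 8Q → Q* = 5.8462, P* = 162.7692.
At the ceiling P = 129, quantity supplied = (129 − 116)/8 = 1.625.
Willingness to pay at Q' = 1.625: 192 − 5·1.625 = 183.875.
ΔQ = 5.8462 − 1.625 = 4.2212; wedge = 183.875 − 129 = 54.875.
The triangle = ½ × 4.2212 × 54.875 = 115.82.

115.82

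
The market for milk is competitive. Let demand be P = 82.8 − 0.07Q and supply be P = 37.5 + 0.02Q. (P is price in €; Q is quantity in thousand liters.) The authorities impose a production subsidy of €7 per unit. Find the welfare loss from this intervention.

Competitive equilibrium: 82.8 − 0.07Q = 37.5 + 0.02Q → Q* = 503.3333, P* = 47.5667.
The subsidy lowers effective supply by 7: P = 30.5 + 0.02Q.
New quantity: 82.8 − 0.07Q = 30.5 + 0.02Q → Q' = 581.1111.
Overproduction ΔQ = 581.1111 − 503.3333 = 77.7778; wedge = subsidy = 7.
The triangle = ½ × 77.7778 × 7 = €272.22 thousand.

€272.22 thousand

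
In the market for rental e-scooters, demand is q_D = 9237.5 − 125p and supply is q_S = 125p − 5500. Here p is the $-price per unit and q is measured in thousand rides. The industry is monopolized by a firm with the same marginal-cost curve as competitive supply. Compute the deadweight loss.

In inverse form: demand p = 73.9 − 0.008q, supply p = 44 + 0.008q.
Competitive equilibrium: 73.9 − 0.008q = 44 + 0.008q → q* = 1868.75, p* = 58.95.
Marginal revenue: MR = 73.9 − 0.016q. Set MR = MC: 73.9 − 0.016q = 44 + 0.008q → q_m = 1245.83333.
Price p_m = 73.9 − 0.008·1245.83333 = 63.93333; MC(q_m) = 44 + 0.008·1245.83333 = 53.96667.
Competitive q* = 1868.75, so Δq = 622.91667; wedge = 63.93333 − 53.96667 = 9.96666.
DWL = ½ × 622.91667 × 9.96666 = $3104.20 thousand.

$3104.20 thousand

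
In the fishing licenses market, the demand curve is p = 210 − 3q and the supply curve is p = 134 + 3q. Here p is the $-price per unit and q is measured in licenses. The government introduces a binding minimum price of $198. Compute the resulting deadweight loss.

Competitive equilibrium: 210 − 3q = 134 + 3q → q* = 12.6667, p* = 172.
At the floor p = 198, quantity demanded = (210 − 198)/3 = 4.
Sellers' marginal cost at q' = 4: 134 + 3·4 = 146.
Δq = 12.6667 − 4 = 8.6667; wedge = 198 − 146 = 52.
DWL = ½ × 8.6667 × 52 = $225.33.

$225.33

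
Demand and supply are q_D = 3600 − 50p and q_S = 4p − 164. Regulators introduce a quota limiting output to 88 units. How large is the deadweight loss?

97.07

In inverse form: demand p = 72 − 0.02q, supply p = 41 + 0.25q.
Competitive equilibrium: 72 − 0.02q = 41 + 0.25q → q* = 114.8148, p* = 69.7037.
At q = 88: demand price = 72 − 0.02·88 = 70.24; supply price = 41 + 0.25·88 = 63.
Δq = 114.8148 − 88 = 26.8148; wedge = 70.24 − 63 = 7.24.
DWL = ½ × 26.8148 × 7.24 = 97.07.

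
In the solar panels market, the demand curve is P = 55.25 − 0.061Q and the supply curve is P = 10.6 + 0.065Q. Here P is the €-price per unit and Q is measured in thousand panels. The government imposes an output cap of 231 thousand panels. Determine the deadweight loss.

€958.79 thousand

Competitive equilibrium: 55.25 − 0.061Q = 10.6 + 0.065Q → Q* = 354.3651, P* = 33.6337.
At Q = 231: demand price = 55.25 − 0.061·231 = 41.159; supply price = 10.6 + 0.065·231 = 25.615.
ΔQ = 354.3651 − 231 = 123.3651; wedge = 41.159 − 25.615 = 15.544.
Deadweight loss = ½ × 123.3651 × 15.544 = €958.79 thousand.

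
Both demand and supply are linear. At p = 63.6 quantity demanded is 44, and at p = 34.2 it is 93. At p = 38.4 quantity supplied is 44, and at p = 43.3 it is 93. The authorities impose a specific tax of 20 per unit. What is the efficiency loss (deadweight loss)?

Demand slope = (34.2 − 63.6)/(93 − 44) = −0.6, so p = 90 − 0.6q.
Supply slope = (43.3 − 38.4)/(93 − 44) = 0.1, so p = 34 + 0.1q.
Competitive equilibrium: 90 − 0.6q = 34 + 0.1q → q* = 80, p* = 42.
With the tax, the buyer price exceeds the seller price by 20: (90 − 0.6q) − (34 + 0.1q) = 20 → q' = 51.4286.
Δq = 80 − 51.4286 = 28.5714; the wedge equals the tax, 20.
Welfare loss = ½ × 28.5714 × 20 = 285.71.

285.71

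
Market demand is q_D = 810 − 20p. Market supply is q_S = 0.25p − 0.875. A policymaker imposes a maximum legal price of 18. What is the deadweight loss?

In inverse form: demand p = 40.5 − 0.05q, supply p = 3.5 + 4q.
Competitive equilibrium: 40.5 − 0.05q = 3.5 + 4q → q* = 9.1358, p* = 40.0432.
At the ceiling p = 18, quantity supplied = (18 − 3.5)/4 = 3.625.
Willingness to pay at q' = 3.625: 40.5 − 0.05·3.625 = 40.3188.
Δq = 9.1358 − 3.625 = 5.5108; wedge = 40.3188 − 18 = 22.3188.
The triangle = ½ × 5.5108 × 22.3188 = 61.50.

61.50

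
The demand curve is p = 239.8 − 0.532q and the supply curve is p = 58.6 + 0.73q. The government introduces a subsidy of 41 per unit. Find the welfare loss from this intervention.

Competitive equilibrium: 239.8 − 0.532q = 58.6 + 0.73q → q* = 143.5816, p* = 163.4146.
The subsidy lowers effective supply by 41: p = 17.6 + 0.73q.
New quantity: 239.8 − 0.532q = 17.6 + 0.73q → q' = 176.0697.
Overproduction Δq = 176.0697 − 143.5816 = 32.4881; wedge = subsidy = 41.
The triangle = ½ × 32.4881 × 41 = 666.01.

666.01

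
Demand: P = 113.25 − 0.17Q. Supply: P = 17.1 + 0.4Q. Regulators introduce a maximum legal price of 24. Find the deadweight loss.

6535.71

Competitive equilibrium: 113.25 − 0.17Q = 17.1 + 0.4Q → Q* = 168.6842, P* = 84.5737.
At the ceiling P = 24, quantity supplied = (24 − 17.1)/0.4 = 17.25.
Willingness to pay at Q' = 17.25: 113.25 − 0.17·17.25 = 110.3175.
ΔQ = 168.6842 − 17.25 = 151.4342; wedge = 110.3175 − 24 = 86.3175.
Welfare loss = ½ × 151.4342 × 86.3175 = 6535.71.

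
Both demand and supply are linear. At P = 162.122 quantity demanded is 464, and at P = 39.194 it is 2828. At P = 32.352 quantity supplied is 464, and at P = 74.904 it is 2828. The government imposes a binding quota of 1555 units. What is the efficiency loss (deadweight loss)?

20368.29

Demand slope = (39.194 − 162.122)/(2828 − 464) = −0.052, so P = 186.25 − 0.052Q.
Supply slope = (74.904 − 32.352)/(2828 − 464) = 0.018, so P = 24 + 0.018Q.
Competitive equilibrium: 186.25 − 0.052Q = 24 + 0.018Q → Q* = 2317.85714, P* = 65.72143.
At Q = 1555: demand price = 186.25 − 0.052·1555 = 105.39; supply price = 24 + 0.018·1555 = 51.99.
ΔQ = 2317.85714 − 1555 = 762.85714; wedge = 105.39 − 51.99 = 53.4.
DWL = ½ × 762.85714 × 53.4 = 20368.29.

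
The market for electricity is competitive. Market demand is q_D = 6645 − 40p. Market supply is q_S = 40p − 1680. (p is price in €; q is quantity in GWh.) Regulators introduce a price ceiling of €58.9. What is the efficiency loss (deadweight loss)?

In inverse form: demand p = 166.125 − 0.025q, supply p = 42 + 0.025q.
Competitive equilibrium: 166.125 − 0.025q = 42 + 0.025q → q* = 2482.5, p* = 104.0625.
At the ceiling p = 58.9, quantity supplied = (58.9 − 42)/0.025 = 676.
Willingness to pay at q' = 676: 166.125 − 0.025·676 = 149.225.
Δq = 2482.5 − 676 = 1806.5; wedge = 149.225 − 58.9 = 90.325.
The triangle = ½ × 1806.5 × 90.325 = €81586.06.

€81586.06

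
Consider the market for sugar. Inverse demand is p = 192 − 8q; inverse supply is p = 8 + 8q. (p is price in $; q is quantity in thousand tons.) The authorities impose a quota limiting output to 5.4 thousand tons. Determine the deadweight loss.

$297.68 thousand

Competitive equilibrium: 192 − 8q = 8 + 8q → q* = 11.5, p* = 100.
At q = 5.4: demand price = 192 − 8·5.4 = 148.8; supply price = 8 + 8·5.4 = 51.2.
Δq = 11.5 − 5.4 = 6.1; wedge = 148.8 − 51.2 = 97.6.
The triangle = ½ × 6.1 × 97.6 = $297.68 thousand.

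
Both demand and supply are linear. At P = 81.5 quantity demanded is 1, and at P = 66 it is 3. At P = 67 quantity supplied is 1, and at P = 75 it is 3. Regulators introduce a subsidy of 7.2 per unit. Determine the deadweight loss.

2.21

Demand slope = (66 − 81.5)/(3 − 1) = −7.75, so P = 89.25 − 7.75Q.
Supply slope = (75 − 67)/(3 − 1) = 4, so P = 63 + 4Q.
Competitive equilibrium: 89.25 − 7.75Q = 63 + 4Q → Q* = 2.234, P* = 71.9362.
The subsidy lowers effective supply by 7.2: P = 55.8 + 4Q.
New quantity: 89.25 − 7.75Q = 55.8 + 4Q → Q' = 2.8468.
Overproduction ΔQ = 2.8468 − 2.234 = 0.6128; wedge = subsidy = 7.2.
The triangle = ½ × 0.6128 × 7.2 = 2.21.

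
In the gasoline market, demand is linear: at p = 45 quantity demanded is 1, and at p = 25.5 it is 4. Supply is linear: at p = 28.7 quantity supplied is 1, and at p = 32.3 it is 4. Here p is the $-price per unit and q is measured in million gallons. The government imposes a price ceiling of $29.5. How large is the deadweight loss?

$8.10 million

Demand slope = (25.5 − 45)/(4 − 1) = −6.5, so p = 51.5 − 6.5q.
Supply slope = (32.3 − 28.7)/(4 − 1) = 1.2, so p = 27.5 + 1.2q.
Competitive equilibrium: 51.5 − 6.5q = 27.5 + 1.2q → q* = 3.1169, p* = 31.2403.
At the ceiling p = 29.5, quantity supplied = (29.5 − 27.5)/1.2 = 1.6667.
Willingness to pay at q' = 1.6667: 51.5 − 6.5·1.6667 = 40.6665.
Δq = 3.1169 − 1.6667 = 1.4502; wedge = 40.6665 − 29.5 = 11.1665.
Welfare loss = ½ × 1.4502 × 11.1665 = $8.10 million.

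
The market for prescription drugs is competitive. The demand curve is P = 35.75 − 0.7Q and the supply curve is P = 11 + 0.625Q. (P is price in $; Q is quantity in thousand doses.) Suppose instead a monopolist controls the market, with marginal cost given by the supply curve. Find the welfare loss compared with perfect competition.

$27.62 thousand

Competitive equilibrium: 35.75 − 0.7Q = 11 + 0.625Q → Q* = 18.6792, P* = 22.6745.
Marginal revenue: MR = 35.75 − 1.4Q. Set MR = MC: 35.75 − 1.4Q = 11 + 0.625Q → Q_m = 12.2222.
Price P_m = 35.75 − 0.7·12.2222 = 27.1945; MC(Q_m) = 11 + 0.625·12.2222 = 18.6389.
Competitive Q* = 18.6792, so ΔQ = 6.457; wedge = 27.1945 − 18.6389 = 8.5556.
Deadweight loss = ½ × 6.457 × 8.5556 = $27.62 thousand.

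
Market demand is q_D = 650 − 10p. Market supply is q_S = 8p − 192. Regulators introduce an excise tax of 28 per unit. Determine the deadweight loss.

1742.22

In inverse form: demand p = 65 − 0.1q, supply p = 24 + 0.125q.
Competitive equilibrium: 65 − 0.1q = 24 + 0.125q → q* = 182.2222, p* = 46.7778.
With the tax, the buyer price exceeds the seller price by 28: (65 − 0.1q) − (24 + 0.125q) = 28 → q' = 57.7778.
Δq = 182.2222 − 57.7778 = 124.4444; the wedge equals the tax, 28.
Welfare loss = ½ × 124.4444 × 28 = 1742.22.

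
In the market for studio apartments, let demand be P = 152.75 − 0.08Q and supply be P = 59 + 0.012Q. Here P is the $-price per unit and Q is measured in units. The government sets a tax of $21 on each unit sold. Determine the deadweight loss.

$2396.74

Competitive equilibrium: 152.75 − 0.08Q = 59 + 0.012Q → Q* = 1019.0217, P* = 71.2283.
With the tax, the buyer price exceeds the seller price by 21: (152.75 − 0.08Q) − (59 + 0.012Q) = 21 → Q' = 790.7609.
ΔQ = 1019.0217 − 790.7609 = 228.2608; the wedge equals the tax, 21.
The triangle = ½ × 228.2608 × 21 = $2396.74.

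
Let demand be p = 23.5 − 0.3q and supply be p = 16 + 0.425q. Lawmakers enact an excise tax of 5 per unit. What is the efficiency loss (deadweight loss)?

17.24

Competitive equilibrium: 23.5 − 0.3q = 16 + 0.425q → q* = 10.3448, p* = 20.3966.
With the tax, the buyer price exceeds the seller price by 5: (23.5 − 0.3q) − (16 + 0.425q) = 5 → q' = 3.4483.
Δq = 10.3448 − 3.4483 = 6.8965; the wedge equals the tax, 5.
DWL = ½ × 6.8965 × 5 = 17.24.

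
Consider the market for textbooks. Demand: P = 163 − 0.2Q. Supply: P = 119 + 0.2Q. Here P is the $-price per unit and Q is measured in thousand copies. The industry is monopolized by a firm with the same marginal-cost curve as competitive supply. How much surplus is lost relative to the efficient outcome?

$268.89 thousand

Competitive equilibrium: 163 − 0.2Q = 119 + 0.2Q → Q* = 110, P* = 141.
Marginal revenue: MR = 163 − 0.4Q. Set MR = MC: 163 − 0.4Q = 119 + 0.2Q → Q_m = 73.3333.
Price P_m = 163 − 0.2·73.3333 = 148.3333; MC(Q_m) = 119 + 0.2·73.3333 = 133.6667.
Competitive Q* = 110, so ΔQ = 36.6667; wedge = 148.3333 − 133.6667 = 14.6666.
Deadweight loss = ½ × 36.6667 × 14.6666 = $268.89 thousand.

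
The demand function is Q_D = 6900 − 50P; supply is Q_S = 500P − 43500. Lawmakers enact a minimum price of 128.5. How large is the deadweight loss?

In inverse form: demand P = 138 − 0.02Q, supply P = 87 + 0.002Q.
Competitive equilibrium: 138 − 0.02Q = 87 + 0.002Q → Q* = 2318.1818, P* = 91.6364.
At the floor P = 128.5, quantity demanded = (138 − 128.5)/0.02 = 475.
Sellers' marginal cost at Q' = 475: 87 + 0.002·475 = 87.95.
ΔQ = 2318.1818 − 475 = 1843.1818; wedge = 128.5 − 87.95 = 40.55.
The triangle = ½ × 1843.1818 × 40.55 = 37370.51.

37370.51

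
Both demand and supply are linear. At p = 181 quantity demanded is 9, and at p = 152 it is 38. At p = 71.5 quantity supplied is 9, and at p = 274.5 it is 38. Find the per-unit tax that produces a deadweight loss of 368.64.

Demand slope = (152 − 181)/(38 − 9) = −1, so p = 190 − q.
Supply slope = (274.5 − 71.5)/(38 − 9) = 7, so p = 8.5 + 7q.
Competitive equilibrium: 190 − q = 8.5 + 7q → q* = 22.6875, p* = 167.3125.
A tax t gives Δq = t/8 and wedge t, so DWL = t²/16.
t²/16 = 368.64 → t² = 5898.24 → t = 76.8.

76.8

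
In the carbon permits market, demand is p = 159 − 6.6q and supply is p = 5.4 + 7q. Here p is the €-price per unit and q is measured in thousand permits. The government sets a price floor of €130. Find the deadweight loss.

€323.76 thousand

Competitive equilibrium: 159 − 6.6q = 5.4 + 7q → q* = 11.29412, p* = 84.45882.
At the floor p = 130, quantity demanded = (159 − 130)/6.6 = 4.39394.
Sellers' marginal cost at q' = 4.39394: 5.4 + 7·4.39394 = 36.15758.
Δq = 11.29412 − 4.39394 = 6.90018; wedge = 130 − 36.15758 = 93.84242.
Deadweight loss = ½ × 6.90018 × 93.84242 = €323.76 thousand.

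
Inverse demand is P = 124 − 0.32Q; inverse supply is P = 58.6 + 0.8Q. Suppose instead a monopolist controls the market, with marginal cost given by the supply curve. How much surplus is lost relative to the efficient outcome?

94.29

Competitive equilibrium: 124 − 0.32Q = 58.6 + 0.8Q → Q* = 58.3929, P* = 105.3143.
Marginal revenue: MR = 124 − 0.64Q. Set MR = MC: 124 − 0.64Q = 58.6 + 0.8Q → Q_m = 45.4167.
Price P_m = 124 − 0.32·45.4167 = 109.4667; MC(Q_m) = 58.6 + 0.8·45.4167 = 94.9334.
Competitive Q* = 58.3929, so ΔQ = 12.9762; wedge = 109.4667 − 94.9334 = 14.5333.
Deadweight loss = ½ × 12.9762 × 14.5333 = 94.29.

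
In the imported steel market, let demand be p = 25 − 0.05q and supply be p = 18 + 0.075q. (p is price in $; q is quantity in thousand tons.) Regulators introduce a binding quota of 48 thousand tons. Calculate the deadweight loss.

$4 thousand

Competitive equilibrium: 25 − 0.05q = 18 + 0.075q → q* = 56, p* = 22.2.
At q = 48: demand price = 25 − 0.05·48 = 22.6; supply price = 18 + 0.075·48 = 21.6.
Δq = 56 − 48 = 8; wedge = 22.6 − 21.6 = 1.
Welfare loss = ½ × 8 × 1 = $4 thousand.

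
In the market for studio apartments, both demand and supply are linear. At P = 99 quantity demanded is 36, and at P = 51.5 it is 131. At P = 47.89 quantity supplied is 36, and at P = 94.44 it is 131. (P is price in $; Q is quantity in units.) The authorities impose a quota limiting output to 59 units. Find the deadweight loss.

$405.63

Demand slope = (51.5 − 99)/(131 − 36) = −0.5, so P = 117 − 0.5Q.
Supply slope = (94.44 − 47.89)/(131 − 36) = 0.49, so P = 30.25 + 0.49Q.
Competitive equilibrium: 117 − 0.5Q = 30.25 + 0.49Q → Q* = 87.6263, P* = 73.1869.
At Q = 59: demand price = 117 − 0.5·59 = 87.5; supply price = 30.25 + 0.49·59 = 59.16.
ΔQ = 87.6263 − 59 = 28.6263; wedge = 87.5 − 59.16 = 28.34.
The triangle = ½ × 28.6263 × 28.34 = $405.63.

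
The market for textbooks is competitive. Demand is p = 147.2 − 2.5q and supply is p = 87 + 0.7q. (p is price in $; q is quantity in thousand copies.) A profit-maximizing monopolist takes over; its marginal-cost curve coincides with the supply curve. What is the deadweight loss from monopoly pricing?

Competitive equilibrium: 147.2 − 2.5q = 87 + 0.7q → q* = 18.8125, p* = 100.1688.
Marginal revenue: MR = 147.2 − 5q. Set MR = MC: 147.2 − 5q = 87 + 0.7q → q_m = 10.5614.
Price p_m = 147.2 − 2.5·10.5614 = 120.7965; MC(q_m) = 87 + 0.7·10.5614 = 94.393.
Competitive q* = 18.8125, so Δq = 8.2511; wedge = 120.7965 − 94.393 = 26.4035.
The triangle = ½ × 8.2511 × 26.4035 = $108.93 thousand.

$108.93 thousand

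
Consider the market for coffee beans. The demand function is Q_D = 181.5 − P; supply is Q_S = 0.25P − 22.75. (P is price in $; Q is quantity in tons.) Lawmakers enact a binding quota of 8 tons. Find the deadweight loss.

In inverse form: demand P = 181.5 − Q, supply P = 91 + 4Q.
Competitive equilibrium: 181.5 − Q = 91 + 4Q → Q* = 18.1, P* = 163.4.
At Q = 8: demand price = 181.5 − 1·8 = 173.5; supply price = 91 + 4·8 = 123.
ΔQ = 18.1 − 8 = 10.1; wedge = 173.5 − 123 = 50.5.
Welfare loss = ½ × 10.1 × 50.5 = $255.025.

$255.025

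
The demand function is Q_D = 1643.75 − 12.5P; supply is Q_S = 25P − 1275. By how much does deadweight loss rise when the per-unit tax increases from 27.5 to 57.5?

In inverse form: demand P = 131.5 − 0.08Q, supply P = 51 + 0.04Q.
Competitive equilibrium: 131.5 − 0.08Q = 51 + 0.04Q → Q* = 670.8333, P* = 77.8333.
For a per-unit tax t: ΔQ = t/0.12, so DWL = ½·t·(t/0.12) = t²/0.24.
At t = 27.5: DWL = 3151.042. At t = 57.5: DWL = 13776.042.
Increase = 13776.042 − 3151.042 = 10625.

10625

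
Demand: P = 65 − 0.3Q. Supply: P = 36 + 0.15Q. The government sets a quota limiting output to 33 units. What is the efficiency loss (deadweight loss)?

Competitive equilibrium: 65 − 0.3Q = 36 + 0.15Q → Q* = 64.4444, P* = 45.6667.
At Q = 33: demand price = 65 − 0.3·33 = 55.1; supply price = 36 + 0.15·33 = 40.95.
ΔQ = 64.4444 − 33 = 31.4444; wedge = 55.1 − 40.95 = 14.15.
Welfare loss = ½ × 31.4444 × 14.15 = 222.47.

222.47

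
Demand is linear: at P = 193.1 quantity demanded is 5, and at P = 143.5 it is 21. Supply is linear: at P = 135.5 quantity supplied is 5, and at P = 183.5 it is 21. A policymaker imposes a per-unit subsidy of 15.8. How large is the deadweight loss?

20.46

Demand slope = (143.5 − 193.1)/(21 − 5) = −3.1, so P = 208.6 − 3.1Q.
Supply slope = (183.5 − 135.5)/(21 − 5) = 3, so P = 120.5 + 3Q.
Competitive equilibrium: 208.6 − 3.1Q = 120.5 + 3Q → Q* = 14.4426, P* = 163.8279.
The subsidy lowers effective supply by 15.8: P = 104.7 + 3Q.
New quantity: 208.6 − 3.1Q = 104.7 + 3Q → Q' = 17.0328.
Overproduction ΔQ = 17.0328 − 14.4426 = 2.5902; wedge = subsidy = 15.8.
Deadweight loss = ½ × 2.5902 × 15.8 = 20.46.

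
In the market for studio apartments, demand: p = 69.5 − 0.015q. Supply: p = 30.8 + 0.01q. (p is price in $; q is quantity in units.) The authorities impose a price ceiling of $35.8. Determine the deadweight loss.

Competitive equilibrium: 69.5 − 0.015q = 30.8 + 0.01q → q* = 1548, p* = 46.28.
At the ceiling p = 35.8, quantity supplied = (35.8 − 30.8)/0.01 = 500.
Willingness to pay at q' = 500: 69.5 − 0.015·500 = 62.
Δq = 1548 − 500 = 1048; wedge = 62 − 35.8 = 26.2.
The triangle = ½ × 1048 × 26.2 = $13728.80.

$13728.80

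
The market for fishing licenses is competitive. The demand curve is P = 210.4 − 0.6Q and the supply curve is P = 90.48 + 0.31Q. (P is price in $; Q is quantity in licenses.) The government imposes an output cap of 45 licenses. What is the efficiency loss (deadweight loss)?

$3426.52

Competitive equilibrium: 210.4 − 0.6Q = 90.48 + 0.31Q → Q* = 131.7802, P* = 131.3319.
At Q = 45: demand price = 210.4 − 0.6·45 = 183.4; supply price = 90.48 + 0.31·45 = 104.43.
ΔQ = 131.7802 − 45 = 86.7802; wedge = 183.4 − 104.43 = 78.97.
Deadweight loss = ½ × 86.7802 × 78.97 = $3426.52.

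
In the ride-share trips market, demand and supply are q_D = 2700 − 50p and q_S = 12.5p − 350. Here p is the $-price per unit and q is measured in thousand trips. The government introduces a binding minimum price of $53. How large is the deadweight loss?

In inverse form: demand p = 54 − 0.02q, supply p = 28 + 0.08q.
Competitive equilibrium: 54 − 0.02q = 28 + 0.08q → q* = 260, p* = 48.8.
At the floor p = 53, quantity demanded = (54 − 53)/0.02 = 50.
Sellers' marginal cost at q' = 50: 28 + 0.08·50 = 32.
Δq = 260 − 50 = 210; wedge = 53 − 32 = 21.
DWL = ½ × 210 × 21 = $2205 thousand.

$2205 thousand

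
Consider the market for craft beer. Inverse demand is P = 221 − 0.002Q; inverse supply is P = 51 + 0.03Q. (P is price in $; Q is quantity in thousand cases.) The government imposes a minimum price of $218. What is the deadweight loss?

Competitive equilibrium: 221 − 0.002Q = 51 + 0.03Q → Q* = 5312.5, P* = 210.375.
At the floor P = 218, quantity demanded = (221 − 218)/0.002 = 1500.
Sellers' marginal cost at Q' = 1500: 51 + 0.03·1500 = 96.
ΔQ = 5312.5 − 1500 = 3812.5; wedge = 218 − 96 = 122.
Welfare loss = ½ × 3812.5 × 122 = $232562.50 thousand.

$232562.50 thousand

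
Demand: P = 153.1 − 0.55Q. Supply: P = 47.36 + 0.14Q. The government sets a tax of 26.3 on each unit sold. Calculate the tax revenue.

3027.93

Competitive equilibrium: 153.1 − 0.55Q = 47.36 + 0.14Q → Q* = 153.2464, P* = 68.8145.
With the tax, the buyer price exceeds the seller price by 26.3: (153.1 − 0.55Q) − (47.36 + 0.14Q) = 26.3 → Q' = 115.1304.
Tax revenue = 26.3 × 115.1304 = 3027.93.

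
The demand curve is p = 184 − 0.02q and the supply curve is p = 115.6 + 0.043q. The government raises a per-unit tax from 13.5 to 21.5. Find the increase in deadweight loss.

2222.22

Competitive equilibrium: 184 − 0.02q = 115.6 + 0.043q → q* = 1085.7143, p* = 162.2857.
For a per-unit tax t: Δq = t/0.063, so DWL = ½·t·(t/0.063) = t²/0.126.
At t = 13.5: DWL = 1446.429. At t = 21.5: DWL = 3668.651.
Increase = 3668.651 − 1446.429 = 2222.22.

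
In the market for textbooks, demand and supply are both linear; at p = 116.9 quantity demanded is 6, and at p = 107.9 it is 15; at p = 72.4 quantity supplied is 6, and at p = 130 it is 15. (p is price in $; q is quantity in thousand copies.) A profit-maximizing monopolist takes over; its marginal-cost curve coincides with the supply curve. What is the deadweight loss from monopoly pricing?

$7.57 thousand

Demand slope = (107.9 − 116.9)/(15 − 6) = −1, so p = 122.9 − q.
Supply slope = (130 − 72.4)/(15 − 6) = 6.4, so p = 34 + 6.4q.
Competitive equilibrium: 122.9 − q = 34 + 6.4q → q* = 12.0135, p* = 110.8865.
Marginal revenue: MR = 122.9 − 2q. Set MR = MC: 122.9 − 2q = 34 + 6.4q → q_m = 10.5833.
Price p_m = 122.9 − 1·10.5833 = 112.3167; MC(q_m) = 34 + 6.4·10.5833 = 101.7331.
Competitive q* = 12.0135, so Δq = 1.4302; wedge = 112.3167 − 101.7331 = 10.5836.
The triangle = ½ × 1.4302 × 10.5836 = $7.57 thousand.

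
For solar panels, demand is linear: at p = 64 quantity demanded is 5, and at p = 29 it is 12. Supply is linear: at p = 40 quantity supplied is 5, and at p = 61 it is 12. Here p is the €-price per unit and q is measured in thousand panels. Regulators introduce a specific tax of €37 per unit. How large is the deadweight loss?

€85.56 thousand

Demand slope = (29 − 64)/(12 − 5) = −5, so p = 89 − 5q.
Supply slope = (61 − 40)/(12 − 5) = 3, so p = 25 + 3q.
Competitive equilibrium: 89 − 5q = 25 + 3q → q* = 8, p* = 49.
With the tax, the buyer price exceeds the seller price by 37: (89 − 5q) − (25 + 3q) = 37 → q' = 3.375.
Δq = 8 − 3.375 = 4.625; the wedge equals the tax, 37.
The triangle = ½ × 4.625 × 37 = €85.56 thousand.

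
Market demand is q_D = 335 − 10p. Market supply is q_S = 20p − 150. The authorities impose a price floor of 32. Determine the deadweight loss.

In inverse form: demand p = 33.5 − 0.1q, supply p = 7.5 + 0.05q.
Competitive equilibrium: 33.5 − 0.1q = 7.5 + 0.05q → q* = 173.3333, p* = 16.1667.
At the floor p = 32, quantity demanded = (33.5 − 32)/0.1 = 15.
Sellers' marginal cost at q' = 15: 7.5 + 0.05·15 = 8.25.
Δq = 173.3333 − 15 = 158.3333; wedge = 32 − 8.25 = 23.75.
DWL = ½ × 158.3333 × 23.75 = 1880.21.

1880.21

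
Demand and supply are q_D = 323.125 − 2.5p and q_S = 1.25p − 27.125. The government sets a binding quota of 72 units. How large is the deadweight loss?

In inverse form: demand p = 129.25 − 0.4q, supply p = 21.7 + 0.8q.
Competitive equilibrium: 129.25 − 0.4q = 21.7 + 0.8q → q* = 89.625, p* = 93.4.
At q = 72: demand price = 129.25 − 0.4·72 = 100.45; supply price = 21.7 + 0.8·72 = 79.3.
Δq = 89.625 − 72 = 17.625; wedge = 100.45 − 79.3 = 21.15.
DWL = ½ × 17.625 × 21.15 = 186.38.

186.38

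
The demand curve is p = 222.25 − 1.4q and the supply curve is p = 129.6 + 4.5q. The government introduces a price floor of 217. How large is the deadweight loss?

421.51

Competitive equilibrium: 222.25 − 1.4q = 129.6 + 4.5q → q* = 15.7034, p* = 200.2653.
At the floor p = 217, quantity demanded = (222.25 − 217)/1.4 = 3.75.
Sellers' marginal cost at q' = 3.75: 129.6 + 4.5·3.75 = 146.475.
Δq = 15.7034 − 3.75 = 11.9534; wedge = 217 − 146.475 = 70.525.
DWL = ½ × 11.9534 × 70.525 = 421.51.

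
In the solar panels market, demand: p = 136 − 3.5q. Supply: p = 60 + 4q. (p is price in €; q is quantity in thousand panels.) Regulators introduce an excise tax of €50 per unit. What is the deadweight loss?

Competitive equilibrium: 136 − 3.5q = 60 + 4q → q* = 10.1333, p* = 100.5333.
With the tax, the buyer price exceeds the seller price by 50: (136 − 3.5q) − (60 + 4q) = 50 → q' = 3.4667.
Δq = 10.1333 − 3.4667 = 6.6666; the wedge equals the tax, 50.
Deadweight loss = ½ × 6.6666 × 50 = €166.67 thousand.

€166.67 thousand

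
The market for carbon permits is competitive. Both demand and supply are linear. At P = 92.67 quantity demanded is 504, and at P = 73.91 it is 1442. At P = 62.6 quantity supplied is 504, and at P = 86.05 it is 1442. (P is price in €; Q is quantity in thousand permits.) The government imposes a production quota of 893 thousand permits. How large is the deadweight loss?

€1754.21 thousand

Demand slope = (73.91 − 92.67)/(1442 − 504) = −0.02, so P = 102.75 − 0.02Q.
Supply slope = (86.05 − 62.6)/(1442 − 504) = 0.025, so P = 50 + 0.025Q.
Competitive equilibrium: 102.75 − 0.02Q = 50 + 0.025Q → Q* = 1172.2222, P* = 79.3056.
At Q = 893: demand price = 102.75 − 0.02·893 = 84.89; supply price = 50 + 0.025·893 = 72.325.
ΔQ = 1172.2222 − 893 = 279.2222; wedge = 84.89 − 72.325 = 12.565.
The triangle = ½ × 279.2222 × 12.565 = €1754.21 thousand.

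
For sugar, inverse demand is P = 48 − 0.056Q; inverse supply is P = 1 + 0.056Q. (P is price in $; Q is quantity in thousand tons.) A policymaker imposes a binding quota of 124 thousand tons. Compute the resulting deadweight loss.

$4894.66 thousand

Competitive equilibrium: 48 − 0.056Q = 1 + 0.056Q → Q* = 419.6429, P* = 24.5.
At Q = 124: demand price = 48 − 0.056·124 = 41.056; supply price = 1 + 0.056·124 = 7.944.
ΔQ = 419.6429 − 124 = 295.6429; wedge = 41.056 − 7.944 = 33.112.
Deadweight loss = ½ × 295.6429 × 33.112 = $4894.66 thousand.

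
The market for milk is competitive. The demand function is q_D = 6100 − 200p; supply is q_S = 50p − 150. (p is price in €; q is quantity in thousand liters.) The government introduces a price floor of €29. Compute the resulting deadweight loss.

In inverse form: demand p = 30.5 − 0.005q, supply p = 3 + 0.02q.
Competitive equilibrium: 30.5 − 0.005q = 3 + 0.02q → q* = 1100, p* = 25.
At the floor p = 29, quantity demanded = (30.5 − 29)/0.005 = 300.
Sellers' marginal cost at q' = 300: 3 + 0.02·300 = 9.
Δq = 1100 − 300 = 800; wedge = 29 − 9 = 20.
Deadweight loss = ½ × 800 × 20 = €8000 thousand.

€8000 thousand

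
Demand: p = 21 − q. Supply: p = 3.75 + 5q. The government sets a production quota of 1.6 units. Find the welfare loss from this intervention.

4.88

Competitive equilibrium: 21 − q = 3.75 + 5q → q* = 2.875, p* = 18.125.
At q = 1.6: demand price = 21 − 1·1.6 = 19.4; supply price = 3.75 + 5·1.6 = 11.75.
Δq = 2.875 − 1.6 = 1.275; wedge = 19.4 − 11.75 = 7.65.
DWL = ½ × 1.275 × 7.65 = 4.88.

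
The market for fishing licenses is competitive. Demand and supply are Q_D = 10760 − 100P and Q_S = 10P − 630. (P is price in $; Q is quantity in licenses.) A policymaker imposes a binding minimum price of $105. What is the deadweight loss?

$1163.64

In inverse form: demand P = 107.6 − 0.01Q, supply P = 63 + 0.1Q.
Competitive equilibrium: 107.6 − 0.01Q = 63 + 0.1Q → Q* = 405.4545, P* = 103.5455.
At the floor P = 105, quantity demanded = (107.6 − 105)/0.01 = 260.
Sellers' marginal cost at Q' = 260: 63 + 0.1·260 = 89.
ΔQ = 405.4545 − 260 = 145.4545; wedge = 105 − 89 = 16.
The triangle = ½ × 145.4545 × 16 = $1163.64.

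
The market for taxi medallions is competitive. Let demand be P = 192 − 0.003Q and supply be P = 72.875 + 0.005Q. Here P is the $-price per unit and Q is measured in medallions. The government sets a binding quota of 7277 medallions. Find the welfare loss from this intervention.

Competitive equilibrium: 192 − 0.003Q = 72.875 + 0.005Q → Q* = 14890.625, P* = 147.3281.
At Q = 7277: demand price = 192 − 0.003·7277 = 170.169; supply price = 72.875 + 0.005·7277 = 109.26.
ΔQ = 14890.625 − 7277 = 7613.625; wedge = 170.169 − 109.26 = 60.909.
Welfare loss = ½ × 7613.625 × 60.909 = $231869.14.

$231869.14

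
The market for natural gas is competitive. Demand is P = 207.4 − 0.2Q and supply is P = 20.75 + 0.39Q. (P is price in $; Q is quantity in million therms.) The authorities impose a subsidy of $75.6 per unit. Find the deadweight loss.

$4843.53 million

Competitive equilibrium: 207.4 − 0.2Q = 20.75 + 0.39Q → Q* = 316.3559, P* = 144.1288.
The subsidy lowers effective supply by 75.6: P = 0.39Q − 54.85.
New quantity: 207.4 − 0.2Q = 0.39Q − 54.85 → Q' = 444.4915.
Overproduction ΔQ = 444.4915 − 316.3559 = 128.1356; wedge = subsidy = 75.6.
The triangle = ½ × 128.1356 × 75.6 = $4843.53 million.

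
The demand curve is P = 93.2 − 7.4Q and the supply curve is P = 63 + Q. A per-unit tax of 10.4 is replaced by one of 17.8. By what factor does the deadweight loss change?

Competitive equilibrium: 93.2 − 7.4Q = 63 + Q → Q* = 3.5952, P* = 66.5952.
For a per-unit tax t: ΔQ = t/8.4, so DWL = ½·t·(t/8.4) = t²/16.8.
At t = 10.4: DWL = 6.438. At t = 17.8: DWL = 18.860.
Ratio = (17.8/10.4)² = 2.929.

2.929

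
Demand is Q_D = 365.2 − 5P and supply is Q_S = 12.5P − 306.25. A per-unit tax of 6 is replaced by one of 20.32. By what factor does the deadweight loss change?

In inverse form: demand P = 73.04 − 0.2Q, supply P = 24.5 + 0.08Q.
Competitive equilibrium: 73.04 − 0.2Q = 24.5 + 0.08Q → Q* = 173.3571, P* = 38.3686.
For a per-unit tax t: ΔQ = t/0.28, so DWL = ½·t·(t/0.28) = t²/0.56.
At t = 6: DWL = 64.286. At t = 20.32: DWL = 737.326.
Ratio = (20.32/6)² = 11.470.

11.470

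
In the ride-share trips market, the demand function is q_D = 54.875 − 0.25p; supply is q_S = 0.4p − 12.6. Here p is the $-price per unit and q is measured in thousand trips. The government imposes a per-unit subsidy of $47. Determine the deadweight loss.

$169.92 thousand

In inverse form: demand p = 219.5 − 4q, supply p = 31.5 + 2.5q.
Competitive equilibrium: 219.5 − 4q = 31.5 + 2.5q → q* = 28.9231, p* = 103.8077.
The subsidy lowers effective supply by 47: p = 2.5q − 15.5.
New quantity: 219.5 − 4q = 2.5q − 15.5 → q' = 36.1538.
Overproduction Δq = 36.1538 − 28.9231 = 7.2307; wedge = subsidy = 47.
Deadweight loss = ½ × 7.2307 × 47 = $169.92 thousand.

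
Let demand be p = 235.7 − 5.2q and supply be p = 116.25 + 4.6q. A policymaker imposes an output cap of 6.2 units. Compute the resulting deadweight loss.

Competitive equilibrium: 235.7 − 5.2q = 116.25 + 4.6q → q* = 12.1888, p* = 172.3184.
At q = 6.2: demand price = 235.7 − 5.2·6.2 = 203.46; supply price = 116.25 + 4.6·6.2 = 144.77.
Δq = 12.1888 − 6.2 = 5.9888; wedge = 203.46 − 144.77 = 58.69.
DWL = ½ × 5.9888 × 58.69 = 175.74.

175.74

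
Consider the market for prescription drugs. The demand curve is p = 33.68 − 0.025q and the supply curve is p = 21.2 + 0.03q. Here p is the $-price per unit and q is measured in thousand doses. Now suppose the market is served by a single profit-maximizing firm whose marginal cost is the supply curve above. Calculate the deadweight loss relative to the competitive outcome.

$138.27 thousand

Competitive equilibrium: 33.68 − 0.025q = 21.2 + 0.03q → q* = 226.9091, p* = 28.0073.
Marginal revenue: MR = 33.68 − 0.05q. Set MR = MC: 33.68 − 0.05q = 21.2 + 0.03q → q_m = 156.
Price p_m = 33.68 − 0.025·156 = 29.78; MC(q_m) = 21.2 + 0.03·156 = 25.88.
Competitive q* = 226.9091, so Δq = 70.9091; wedge = 29.78 − 25.88 = 3.9.
Welfare loss = ½ × 70.9091 × 3.9 = $138.27 thousand.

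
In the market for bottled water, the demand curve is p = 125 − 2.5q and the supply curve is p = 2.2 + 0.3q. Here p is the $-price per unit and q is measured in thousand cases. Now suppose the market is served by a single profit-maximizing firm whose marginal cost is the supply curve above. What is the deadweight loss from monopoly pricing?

$599.15 thousand

Competitive equilibrium: 125 − 2.5q = 2.2 + 0.3q → q* = 43.8571, p* = 15.3571.
Marginal revenue: MR = 125 − 5q. Set MR = MC: 125 − 5q = 2.2 + 0.3q → q_m = 23.1698.
Price p_m = 125 − 2.5·23.1698 = 67.0755; MC(q_m) = 2.2 + 0.3·23.1698 = 9.1509.
Competitive q* = 43.8571, so Δq = 20.6873; wedge = 67.0755 − 9.1509 = 57.9246.
The triangle = ½ × 20.6873 × 57.9246 = $599.15 thousand.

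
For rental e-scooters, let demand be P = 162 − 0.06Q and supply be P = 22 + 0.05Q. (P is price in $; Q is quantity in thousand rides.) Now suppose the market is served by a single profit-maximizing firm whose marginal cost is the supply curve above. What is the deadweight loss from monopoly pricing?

Competitive equilibrium: 162 − 0.06Q = 22 + 0.05Q → Q* = 1272.72727, P* = 85.63636.
Marginal revenue: MR = 162 − 0.12Q. Set MR = MC: 162 − 0.12Q = 22 + 0.05Q → Q_m = 823.52941.
Price P_m = 162 − 0.06·823.52941 = 112.58824; MC(Q_m) = 22 + 0.05·823.52941 = 63.17647.
Competitive Q* = 1272.72727, so ΔQ = 449.19786; wedge = 112.58824 − 63.17647 = 49.41177.
Deadweight loss = ½ × 449.19786 × 49.41177 = $11097.83 thousand.

$11097.83 thousand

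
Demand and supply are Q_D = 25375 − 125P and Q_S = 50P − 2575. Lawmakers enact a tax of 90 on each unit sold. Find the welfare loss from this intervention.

144642.86

In inverse form: demand P = 203 − 0.008Q, supply P = 51.5 + 0.02Q.
Competitive equilibrium: 203 − 0.008Q = 51.5 + 0.02Q → Q* = 5410.7143, P* = 159.7143.
With the tax, the buyer price exceeds the seller price by 90: (203 − 0.008Q) − (51.5 + 0.02Q) = 90 → Q' = 2196.4286.
ΔQ = 5410.7143 − 2196.4286 = 3214.2857; the wedge equals the tax, 90.
DWL = ½ × 3214.2857 × 90 = 144642.86.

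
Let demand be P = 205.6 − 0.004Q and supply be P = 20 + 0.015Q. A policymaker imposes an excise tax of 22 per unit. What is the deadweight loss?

12736.84

Competitive equilibrium: 205.6 − 0.004Q = 20 + 0.015Q → Q* = 9768.4211, P* = 166.5263.
With the tax, the buyer price exceeds the seller price by 22: (205.6 − 0.004Q) − (20 + 0.015Q) = 22 → Q' = 8610.5263.
ΔQ = 9768.4211 − 8610.5263 = 1157.8948; the wedge equals the tax, 22.
Welfare loss = ½ × 1157.8948 × 22 = 12736.84.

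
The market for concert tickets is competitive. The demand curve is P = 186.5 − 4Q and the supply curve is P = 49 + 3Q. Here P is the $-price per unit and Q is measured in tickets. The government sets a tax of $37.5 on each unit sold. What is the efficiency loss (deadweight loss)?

$100.45

Competitive equilibrium: 186.5 − 4Q = 49 + 3Q → Q* = 19.6429, P* = 107.9286.
With the tax, the buyer price exceeds the seller price by 37.5: (186.5 − 4Q) − (49 + 3Q) = 37.5 → Q' = 14.2857.
ΔQ = 19.6429 − 14.2857 = 5.3572; the wedge equals the tax, 37.5.
Deadweight loss = ½ × 5.3572 × 37.5 = $100.45.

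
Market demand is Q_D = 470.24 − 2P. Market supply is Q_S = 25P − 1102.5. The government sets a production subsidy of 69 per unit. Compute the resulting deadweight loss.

In inverse form: demand P = 235.12 − 0.5Q, supply P = 44.1 + 0.04Q.
Competitive equilibrium: 235.12 − 0.5Q = 44.1 + 0.04Q → Q* = 353.7407, P* = 58.2496.
The subsidy lowers effective supply by 69: P = 0.04Q − 24.9.
New quantity: 235.12 − 0.5Q = 0.04Q − 24.9 → Q' = 481.5185.
Overproduction ΔQ = 481.5185 − 353.7407 = 127.7778; wedge = subsidy = 69.
Welfare loss = ½ × 127.7778 × 69 = 4408.33.

4408.33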